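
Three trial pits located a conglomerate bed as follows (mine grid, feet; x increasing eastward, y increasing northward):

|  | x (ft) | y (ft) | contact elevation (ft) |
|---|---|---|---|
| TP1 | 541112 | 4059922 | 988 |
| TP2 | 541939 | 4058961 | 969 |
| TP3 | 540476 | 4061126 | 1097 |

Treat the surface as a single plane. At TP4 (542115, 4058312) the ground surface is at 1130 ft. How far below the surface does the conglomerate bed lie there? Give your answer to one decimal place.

Let the plane be z = a·x + b·y + c.
TP2−TP1: 827a − 961b = −19;  TP3−TP1: −636a + 1204b = 109.
Solving gives a = 0.212927035, b = 0.203007969.
Then c = 988 − a·541112 − b·4059922 = −938425.89.
At (542115, 4058312): z_contact = 115430.94 + 823869.67 − 938425.89 = 874.72 ft.
Depth below ground = 1130 − 874.72 = 255.3 ft.

255.3 ft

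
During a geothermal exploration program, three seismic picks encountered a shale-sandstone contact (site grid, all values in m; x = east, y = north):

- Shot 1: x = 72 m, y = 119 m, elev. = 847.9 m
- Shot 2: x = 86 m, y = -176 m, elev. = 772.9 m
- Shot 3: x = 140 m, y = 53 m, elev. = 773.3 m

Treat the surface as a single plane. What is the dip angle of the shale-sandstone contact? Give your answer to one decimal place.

Two edge vectors: Shot 1→Shot 2 = (14, -295, -75), Shot 1→Shot 3 = (68, -66, -74.6).
Normal n = (Shot 1→Shot 2) × (Shot 1→Shot 3) = (17057, -4055.6, 19136).
So ∂z/∂x = −n_x/n_z = −0.89136 and ∂z/∂y = −n_y/n_z = 0.21194.
Gradient magnitude |∇z| = √(a² + b²) = √(0.79452 + 0.04492) = 0.91621.
True dip = arctan(0.91621) = 42.5°, dipping toward ESE (azimuth ≈ 103°).

42.5°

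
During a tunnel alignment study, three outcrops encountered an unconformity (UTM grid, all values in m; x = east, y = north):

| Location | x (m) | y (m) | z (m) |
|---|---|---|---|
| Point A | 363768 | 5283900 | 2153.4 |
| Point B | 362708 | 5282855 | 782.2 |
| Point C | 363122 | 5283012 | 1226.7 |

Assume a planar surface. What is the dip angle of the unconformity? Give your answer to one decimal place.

Two edge vectors: Point A→Point B = (-1060, -1045, -1371.2), Point A→Point C = (-646, -888, -926.7).
Normal n = (Point A→Point B) × (Point A→Point C) = (-249224.1, -96506.8, 266210).
So ∂z/∂x = −n_x/n_z = 0.93619 and ∂z/∂y = −n_y/n_z = 0.36252.
Gradient magnitude |∇z| = √(a² + b²) = √(0.87646 + 0.13142) = 1.00393.
True dip = arctan(1.00393) = 45.1°, dipping toward WSW (azimuth ≈ 249°).

45.1°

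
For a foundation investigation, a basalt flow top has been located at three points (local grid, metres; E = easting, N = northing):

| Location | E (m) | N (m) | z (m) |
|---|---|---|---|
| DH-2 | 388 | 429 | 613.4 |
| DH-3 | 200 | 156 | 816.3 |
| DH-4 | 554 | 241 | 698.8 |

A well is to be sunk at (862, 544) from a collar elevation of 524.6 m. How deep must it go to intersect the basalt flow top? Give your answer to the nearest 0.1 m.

69.3 m

Two edge vectors: DH-2→DH-3 = (-188, -273, 202.9), DH-2→DH-4 = (166, -188, 85.4).
Normal n = (DH-2→DH-3) × (DH-2→DH-4) = (14831, 49736.6, 80662).
So ∂z/∂E = −n_x/n_z = −0.18387 and ∂z/∂N = −n_y/n_z = −0.61661.
Intercept c from DH-2: 613.4 + 71.34 + 264.52 = 949.26.
At (862, 544): z_contact = −158.49 − 335.43 + 949.26 = 455.34 m.
Depth below ground = 524.6 − 455.34 = 69.3 m.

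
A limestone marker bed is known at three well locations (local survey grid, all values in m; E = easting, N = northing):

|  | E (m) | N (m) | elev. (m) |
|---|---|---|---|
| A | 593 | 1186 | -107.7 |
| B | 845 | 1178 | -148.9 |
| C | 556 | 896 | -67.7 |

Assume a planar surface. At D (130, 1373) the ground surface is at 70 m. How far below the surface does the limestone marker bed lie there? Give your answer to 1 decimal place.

Two edge vectors: A→B = (252, -8, -41.2), A→C = (-37, -290, 40).
Normal n = (A→B) × (A→C) = (-12268, -8555.6, -73376).
So ∂z/∂E = −n_x/n_z = −0.167194 and ∂z/∂N = −n_y/n_z = −0.116599.
Intercept c from A: -107.7 + 99.15 + 138.29 = 129.73.
At (130, 1373): z_contact = −21.74 − 160.09 + 129.73 = -52.09 m.
Depth below ground = 70 − (-52.09) = 122.1 m.

122.1 m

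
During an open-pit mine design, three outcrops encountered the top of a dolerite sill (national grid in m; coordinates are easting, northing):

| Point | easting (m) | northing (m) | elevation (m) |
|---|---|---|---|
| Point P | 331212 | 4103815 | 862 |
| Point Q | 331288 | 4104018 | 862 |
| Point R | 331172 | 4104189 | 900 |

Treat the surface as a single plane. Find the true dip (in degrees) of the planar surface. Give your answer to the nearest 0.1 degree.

12.7°

Two edge vectors: Point P→Point Q = (76, 203, 0), Point P→Point R = (-40, 374, 38).
Normal n = (Point P→Point Q) × (Point P→Point R) = (7714, -2888, 36544).
So ∂z/∂easting = −n_x/n_z = −0.21109 and ∂z/∂northing = −n_y/n_z = 0.07903.
Gradient magnitude |∇z| = √(a² + b²) = √(0.04456 + 0.00625) = 0.22540.
True dip = arctan(0.22540) = 12.7°, dipping toward ESE (azimuth ≈ 111°).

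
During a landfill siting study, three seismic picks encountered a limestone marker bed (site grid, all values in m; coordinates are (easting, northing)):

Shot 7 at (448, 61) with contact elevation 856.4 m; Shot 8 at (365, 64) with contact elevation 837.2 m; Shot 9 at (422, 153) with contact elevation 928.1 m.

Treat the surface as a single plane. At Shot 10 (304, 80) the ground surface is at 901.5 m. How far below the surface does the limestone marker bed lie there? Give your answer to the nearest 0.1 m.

66.6 m

Let the plane be z = a·E + b·N + c.
Shot 8−Shot 7: −83a + 3b = −19.2;  Shot 9−Shot 7: −26a + 92b = 71.7.
Solving gives a = 0.26217, b = 0.85344.
Then c = 856.4 − a·448 − b·61 = 686.89.
At (304, 80): z_contact = 79.70 + 68.28 + 686.89 = 834.86 m.
Depth below ground = 901.5 − 834.86 = 66.6 m.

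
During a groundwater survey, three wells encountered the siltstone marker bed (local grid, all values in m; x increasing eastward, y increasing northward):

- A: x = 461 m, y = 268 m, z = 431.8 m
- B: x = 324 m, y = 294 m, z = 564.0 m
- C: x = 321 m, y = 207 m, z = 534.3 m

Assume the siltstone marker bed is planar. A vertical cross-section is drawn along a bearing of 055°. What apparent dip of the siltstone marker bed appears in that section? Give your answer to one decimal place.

Let the plane be z = a·x + b·y + c.
B−A: −137a + 26b = 132.2;  C−A: −140a − 61b = 102.5.
Solving gives a = −0.89432, b = 0.37222.
Unit vector along 055° is (sin 55°, cos 55°) = (0.8192, 0.5736).
Slope in that direction = a·(0.8192) + b·(0.5736) = −0.51909.
Apparent dip = arctan|0.51909| = 27.4° (true dip is 44.1°, so apparent ≤ true as expected).

27.4°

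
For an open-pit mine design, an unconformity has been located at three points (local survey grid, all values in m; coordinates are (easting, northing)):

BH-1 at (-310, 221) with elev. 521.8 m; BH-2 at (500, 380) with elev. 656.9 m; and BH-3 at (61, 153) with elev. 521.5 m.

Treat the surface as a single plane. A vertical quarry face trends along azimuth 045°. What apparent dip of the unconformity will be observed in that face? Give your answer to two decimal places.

Two edge vectors: BH-1→BH-2 = (810, 159, 135.1), BH-1→BH-3 = (371, -68, -0.3).
Normal n = (BH-1→BH-2) × (BH-1→BH-3) = (9139.1, 50365.1, -114069).
So ∂z/∂E = −n_x/n_z = 0.08012 and ∂z/∂N = −n_y/n_z = 0.44153.
Unit vector along 045° is (sin 45°, cos 45°) = (0.7071, 0.7071).
Slope in that direction = a·(0.7071) + b·(0.7071) = 0.36886.
Apparent dip = arctan|0.36886| = 20.25° (true dip is 24.2°, so apparent ≤ true as expected).

20.25°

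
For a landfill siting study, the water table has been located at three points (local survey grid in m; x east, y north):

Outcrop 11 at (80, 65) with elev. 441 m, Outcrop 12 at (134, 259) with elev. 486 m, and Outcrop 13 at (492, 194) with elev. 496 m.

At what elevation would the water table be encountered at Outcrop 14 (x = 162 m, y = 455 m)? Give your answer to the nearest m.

Two edge vectors: Outcrop 11→Outcrop 12 = (54, 194, 45), Outcrop 11→Outcrop 13 = (412, 129, 55).
Normal n = (Outcrop 11→Outcrop 12) × (Outcrop 11→Outcrop 13) = (4865, 15570, -72962).
So ∂z/∂x = −n_x/n_z = 0.06668 and ∂z/∂y = −n_y/n_z = 0.21340.
Intercept c from Outcrop 11: 441 − 5.33 − 13.87 = 421.79.
At (162, 455): z = 10.8 + 97.1 + 421.79 = 529.7 m.

530 m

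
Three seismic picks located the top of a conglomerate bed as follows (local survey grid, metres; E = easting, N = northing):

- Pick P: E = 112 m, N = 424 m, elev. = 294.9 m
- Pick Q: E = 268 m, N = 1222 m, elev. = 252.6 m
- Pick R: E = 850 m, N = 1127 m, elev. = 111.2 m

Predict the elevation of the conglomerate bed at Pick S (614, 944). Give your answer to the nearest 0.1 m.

Two edge vectors: Pick P→Pick Q = (156, 798, -42.3), Pick P→Pick R = (738, 703, -183.7).
Normal n = (Pick P→Pick Q) × (Pick P→Pick R) = (-116855.7, -2560.2, -479256).
So ∂z/∂E = −n_x/n_z = −0.243827 and ∂z/∂N = −n_y/n_z = −0.005342.
Intercept c from Pick P: 294.9 + 27.31 + 2.27 = 324.47.
At (614, 944): z = −149.7 − 5.0 + 324.47 = 169.7 m.

169.7 m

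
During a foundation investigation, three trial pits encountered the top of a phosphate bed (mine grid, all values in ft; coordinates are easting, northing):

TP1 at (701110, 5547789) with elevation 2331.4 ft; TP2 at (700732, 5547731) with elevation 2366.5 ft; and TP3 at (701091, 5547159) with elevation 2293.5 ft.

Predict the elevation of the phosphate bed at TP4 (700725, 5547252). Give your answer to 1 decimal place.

2336.9 ft

Two edge vectors: TP1→TP2 = (-378, -58, 35.1), TP1→TP3 = (-19, -630, -37.9).
Normal n = (TP1→TP2) × (TP1→TP3) = (24311.2, -14993.1, 237038).
So ∂z/∂easting = −n_x/n_z = −0.102562458 and ∂z/∂northing = −n_y/n_z = 0.063251884.
Intercept c from TP1: 2331.4 + 71907.57 − 350908.10 = −276669.14.
At (700725, 5547252): z = −71868.1 + 350874.1 − 276669.14 = 2336.9 ft.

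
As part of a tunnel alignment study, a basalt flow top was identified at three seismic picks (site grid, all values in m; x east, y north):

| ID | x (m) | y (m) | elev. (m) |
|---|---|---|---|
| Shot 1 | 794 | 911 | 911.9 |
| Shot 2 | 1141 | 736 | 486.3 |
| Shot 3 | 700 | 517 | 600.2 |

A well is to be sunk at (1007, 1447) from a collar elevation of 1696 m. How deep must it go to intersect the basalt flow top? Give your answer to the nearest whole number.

Two edge vectors: Shot 1→Shot 2 = (347, -175, -425.6), Shot 1→Shot 3 = (-94, -394, -311.7).
Normal n = (Shot 1→Shot 2) × (Shot 1→Shot 3) = (-113138.9, 148166.3, -153168).
So ∂z/∂x = −n_x/n_z = −0.73866 and ∂z/∂y = −n_y/n_z = 0.96735.
Intercept c from Shot 1: 911.9 + 586.50 − 881.25 = 617.14.
At (1007, 1447): z_contact = −743.8 + 1399.7 + 617.14 = 1273.1 m.
Depth below ground = 1696 − 1273.1 = 423 m.

423 m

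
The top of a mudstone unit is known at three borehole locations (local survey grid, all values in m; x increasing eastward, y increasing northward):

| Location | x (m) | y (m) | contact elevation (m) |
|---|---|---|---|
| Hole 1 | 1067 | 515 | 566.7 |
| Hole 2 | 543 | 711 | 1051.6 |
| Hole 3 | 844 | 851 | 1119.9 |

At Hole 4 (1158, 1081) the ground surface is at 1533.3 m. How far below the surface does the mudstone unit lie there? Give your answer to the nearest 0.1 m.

226.9 m

Two edge vectors: Hole 1→Hole 2 = (-524, 196, 484.9), Hole 1→Hole 3 = (-223, 336, 553.2).
Normal n = (Hole 1→Hole 2) × (Hole 1→Hole 3) = (-54499.2, 181744.1, -132356).
So ∂z/∂x = −n_x/n_z = −0.411762 and ∂z/∂y = −n_y/n_z = 1.373146.
Intercept c from Hole 1: 566.7 + 439.35 − 707.17 = 298.88.
At (1158, 1081): z_contact = −476.82 + 1484.37 + 298.88 = 1306.43 m.
Depth below ground = 1533.3 − 1306.43 = 226.9 m.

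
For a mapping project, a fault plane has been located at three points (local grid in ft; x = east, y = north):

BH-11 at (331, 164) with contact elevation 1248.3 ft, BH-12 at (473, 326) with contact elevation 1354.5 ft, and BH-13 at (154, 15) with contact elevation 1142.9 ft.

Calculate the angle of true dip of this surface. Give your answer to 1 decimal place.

Two edge vectors: BH-11→BH-12 = (142, 162, 106.2), BH-11→BH-13 = (-177, -149, -105.4).
Normal n = (BH-11→BH-12) × (BH-11→BH-13) = (-1251, -3830.6, 7516).
So ∂z/∂x = −n_x/n_z = 0.16644 and ∂z/∂y = −n_y/n_z = 0.50966.
Gradient magnitude |∇z| = √(a² + b²) = √(0.02770 + 0.25975) = 0.53615.
True dip = arctan(0.53615) = 28.2°, dipping toward SSW (azimuth ≈ 198°).

28.2°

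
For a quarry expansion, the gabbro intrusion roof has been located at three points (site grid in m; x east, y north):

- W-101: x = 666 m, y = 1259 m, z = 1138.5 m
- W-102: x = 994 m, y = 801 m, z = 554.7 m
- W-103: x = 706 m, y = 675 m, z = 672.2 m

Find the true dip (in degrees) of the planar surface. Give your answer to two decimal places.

Two edge vectors: W-101→W-102 = (328, -458, -583.8), W-101→W-103 = (40, -584, -466.3).
Normal n = (W-101→W-102) × (W-101→W-103) = (-127373.8, 129594.4, -173232).
So ∂z/∂x = −n_x/n_z = −0.73528 and ∂z/∂y = −n_y/n_z = 0.74810.
Gradient magnitude |∇z| = √(a² + b²) = √(0.54063 + 0.55965) = 1.04894.
True dip = arctan(1.04894) = 46.37°, dipping toward SE (azimuth ≈ 135°).

46.37°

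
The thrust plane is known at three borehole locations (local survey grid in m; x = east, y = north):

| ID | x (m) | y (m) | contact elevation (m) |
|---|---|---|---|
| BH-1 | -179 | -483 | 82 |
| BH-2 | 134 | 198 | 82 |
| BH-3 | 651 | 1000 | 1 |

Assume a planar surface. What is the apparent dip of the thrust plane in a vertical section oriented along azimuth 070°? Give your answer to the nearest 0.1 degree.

Let the plane be z = a·x + b·y + c.
BH-2−BH-1: 313a + 681b = 0;  BH-3−BH-1: 830a + 1483b = −81.
Solving gives a = −0.54587, b = 0.25089.
Unit vector along 070° is (sin 70°, cos 70°) = (0.9397, 0.3420).
Slope in that direction = a·(0.9397) + b·(0.3420) = −0.42714.
Apparent dip = arctan|0.42714| = 23.1° (true dip is 31.0°, so apparent ≤ true as expected).

23.1°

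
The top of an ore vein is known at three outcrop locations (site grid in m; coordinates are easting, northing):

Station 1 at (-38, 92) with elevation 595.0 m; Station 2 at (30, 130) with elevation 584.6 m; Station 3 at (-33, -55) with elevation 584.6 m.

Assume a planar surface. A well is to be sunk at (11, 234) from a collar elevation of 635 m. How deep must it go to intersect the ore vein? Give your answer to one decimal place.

40.1 m

Two edge vectors: Station 1→Station 2 = (68, 38, -10.4), Station 1→Station 3 = (5, -147, -10.4).
Normal n = (Station 1→Station 2) × (Station 1→Station 3) = (-1924, 655.2, -10186).
So ∂z/∂easting = −n_x/n_z = −0.18889 and ∂z/∂northing = −n_y/n_z = 0.06432.
Intercept c from Station 1: 595 − 7.18 − 5.92 = 581.90.
At (11, 234): z_contact = −2.08 + 15.05 + 581.90 = 594.88 m.
Depth below ground = 635 − 594.88 = 40.1 m.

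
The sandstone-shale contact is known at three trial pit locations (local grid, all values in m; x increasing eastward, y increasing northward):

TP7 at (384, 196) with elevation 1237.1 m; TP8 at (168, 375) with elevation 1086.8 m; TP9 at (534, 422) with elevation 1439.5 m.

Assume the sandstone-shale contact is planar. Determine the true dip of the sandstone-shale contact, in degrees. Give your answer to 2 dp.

44.10°

Let the plane be z = a·x + b·y + c.
TP8−TP7: −216a + 179b = −150.3;  TP9−TP7: 150a + 226b = 202.4.
Solving gives a = 0.92773, b = 0.27983.
Gradient magnitude |∇z| = √(a² + b²) = √(0.86068 + 0.07830) = 0.96901.
True dip = arctan(0.96901) = 44.10°, dipping toward WSW (azimuth ≈ 253°).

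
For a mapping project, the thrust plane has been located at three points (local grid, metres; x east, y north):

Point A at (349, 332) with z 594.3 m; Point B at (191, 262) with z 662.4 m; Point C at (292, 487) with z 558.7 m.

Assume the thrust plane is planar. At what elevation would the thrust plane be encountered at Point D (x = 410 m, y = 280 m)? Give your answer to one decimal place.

Let the plane be z = a·x + b·y + c.
Point B−Point A: −158a − 70b = 68.1;  Point C−Point A: −57a + 155b = −35.6.
Solving gives a = −0.28313, b = −0.33380.
Then c = 594.3 − a·349 − b·332 = 803.93.
At (410, 280): z = −116.1 − 93.5 + 803.93 = 594.4 m.

594.4 m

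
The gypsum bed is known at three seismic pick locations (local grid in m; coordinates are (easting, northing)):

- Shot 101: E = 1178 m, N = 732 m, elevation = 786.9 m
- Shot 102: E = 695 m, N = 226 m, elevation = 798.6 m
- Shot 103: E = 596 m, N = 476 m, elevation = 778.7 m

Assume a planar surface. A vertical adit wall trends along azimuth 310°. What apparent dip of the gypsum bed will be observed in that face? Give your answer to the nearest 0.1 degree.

4.1°

Let the plane be z = a·E + b·N + c.
Shot 102−Shot 101: −483a − 506b = 11.7;  Shot 103−Shot 101: −582a − 256b = −8.2.
Solving gives a = 0.04182, b = −0.06304.
Unit vector along 310° is (sin 310°, cos 310°) = (-0.7660, 0.6428).
Slope in that direction = a·(-0.7660) + b·(0.6428) = −0.07256.
Apparent dip = arctan|0.07256| = 4.1° (true dip is 4.3°, so apparent ≤ true as expected).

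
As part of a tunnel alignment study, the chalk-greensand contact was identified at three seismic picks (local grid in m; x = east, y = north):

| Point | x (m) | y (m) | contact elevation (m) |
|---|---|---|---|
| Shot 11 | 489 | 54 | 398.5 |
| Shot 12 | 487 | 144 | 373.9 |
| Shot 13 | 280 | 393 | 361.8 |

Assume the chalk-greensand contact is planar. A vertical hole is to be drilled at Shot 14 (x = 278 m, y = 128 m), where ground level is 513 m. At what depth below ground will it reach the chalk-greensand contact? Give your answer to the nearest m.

77 m

Let the plane be z = a·x + b·y + c.
Shot 12−Shot 11: −2a + 90b = −24.6;  Shot 13−Shot 11: −209a + 339b = −36.7.
Solving gives a = −0.27776, b = −0.27951.
Then c = 398.5 − a·489 − b·54 = 549.42.
At (278, 128): z_contact = −77.2 − 35.8 + 549.42 = 436.4 m.
Depth below ground = 513 − 436.4 = 77 m.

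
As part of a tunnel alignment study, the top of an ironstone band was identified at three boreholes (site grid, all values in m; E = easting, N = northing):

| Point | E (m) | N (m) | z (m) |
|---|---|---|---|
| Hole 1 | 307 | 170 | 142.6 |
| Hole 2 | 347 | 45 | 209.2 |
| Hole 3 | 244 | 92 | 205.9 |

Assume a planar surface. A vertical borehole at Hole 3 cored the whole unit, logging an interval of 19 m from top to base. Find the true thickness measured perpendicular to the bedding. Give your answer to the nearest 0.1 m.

Two edge vectors: Hole 1→Hole 2 = (40, -125, 66.6), Hole 1→Hole 3 = (-63, -78, 63.3).
Normal n = (Hole 1→Hole 2) × (Hole 1→Hole 3) = (-2717.7, -6727.8, -10995).
So ∂z/∂E = −n_x/n_z = −0.24718 and ∂z/∂N = −n_y/n_z = −0.61190.
|∇z| = √(a²+b²) = 0.65993, so dip δ = arctan(0.65993) = 33.42°.
True thickness = vertical thickness × cos δ = 19 × cos 33.42° = 15.9 m.

15.9 m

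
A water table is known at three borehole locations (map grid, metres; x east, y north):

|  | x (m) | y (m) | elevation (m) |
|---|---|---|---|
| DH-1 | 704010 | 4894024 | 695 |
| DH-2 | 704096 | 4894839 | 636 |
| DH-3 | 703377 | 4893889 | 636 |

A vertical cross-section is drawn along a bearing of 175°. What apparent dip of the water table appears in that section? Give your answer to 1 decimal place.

5.3°

Two edge vectors: DH-1→DH-2 = (86, 815, -59), DH-1→DH-3 = (-633, -135, -59).
Normal n = (DH-1→DH-2) × (DH-1→DH-3) = (-56050, 42421, 504285).
So ∂z/∂x = −n_x/n_z = 0.11115 and ∂z/∂y = −n_y/n_z = −0.08412.
Unit vector along 175° is (sin 175°, cos 175°) = (0.0872, -0.9962).
Slope in that direction = a·(0.0872) + b·(-0.9962) = 0.09349.
Apparent dip = arctan|0.09349| = 5.3° (true dip is 7.9°, so apparent ≤ true as expected).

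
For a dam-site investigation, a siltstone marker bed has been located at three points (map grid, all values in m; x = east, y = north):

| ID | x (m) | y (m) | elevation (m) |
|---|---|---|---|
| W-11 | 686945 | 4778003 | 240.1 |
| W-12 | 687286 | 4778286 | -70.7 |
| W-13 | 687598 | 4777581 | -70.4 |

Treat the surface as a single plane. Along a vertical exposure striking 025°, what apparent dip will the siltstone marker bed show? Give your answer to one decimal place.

28.8°

Two edge vectors: W-11→W-12 = (341, 283, -310.8), W-11→W-13 = (653, -422, -310.5).
Normal n = (W-11→W-12) × (W-11→W-13) = (-219029.1, -97071.9, -328701).
So ∂z/∂x = −n_x/n_z = −0.66635 and ∂z/∂y = −n_y/n_z = −0.29532.
Unit vector along 025° is (sin 25°, cos 25°) = (0.4226, 0.9063).
Slope in that direction = a·(0.4226) + b·(0.9063) = −0.54926.
Apparent dip = arctan|0.54926| = 28.8° (true dip is 36.1°, so apparent ≤ true as expected).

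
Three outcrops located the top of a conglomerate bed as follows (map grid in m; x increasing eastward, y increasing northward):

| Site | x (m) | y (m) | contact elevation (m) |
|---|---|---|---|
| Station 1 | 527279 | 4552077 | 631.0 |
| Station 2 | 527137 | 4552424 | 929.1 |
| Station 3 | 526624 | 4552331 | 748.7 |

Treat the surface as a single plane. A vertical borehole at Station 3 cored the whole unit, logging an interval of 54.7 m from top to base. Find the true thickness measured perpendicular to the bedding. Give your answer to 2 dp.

39.63 m

Let the plane be z = a·x + b·y + c.
Station 2−Station 1: −142a + 347b = 298.1;  Station 3−Station 1: −655a + 254b = 117.7.
Solving gives a = 0.18239, b = 0.93371.
|∇z| = √(a²+b²) = 0.95136, so dip δ = arctan(0.95136) = 43.57°.
True thickness = vertical thickness × cos δ = 54.7 × cos 43.57° = 39.63 m.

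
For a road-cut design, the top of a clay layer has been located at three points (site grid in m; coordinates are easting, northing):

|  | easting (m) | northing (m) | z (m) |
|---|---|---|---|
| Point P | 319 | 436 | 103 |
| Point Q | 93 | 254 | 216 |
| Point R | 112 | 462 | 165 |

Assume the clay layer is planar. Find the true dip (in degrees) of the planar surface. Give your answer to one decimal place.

21.4°

Two edge vectors: Point P→Point Q = (-226, -182, 113), Point P→Point R = (-207, 26, 62).
Normal n = (Point P→Point Q) × (Point P→Point R) = (-14222, -9379, -43550).
So ∂z/∂easting = −n_x/n_z = −0.32657 and ∂z/∂northing = −n_y/n_z = −0.21536.
Gradient magnitude |∇z| = √(a² + b²) = √(0.10665 + 0.04638) = 0.39119.
True dip = arctan(0.39119) = 21.4°, dipping toward ENE (azimuth ≈ 057°).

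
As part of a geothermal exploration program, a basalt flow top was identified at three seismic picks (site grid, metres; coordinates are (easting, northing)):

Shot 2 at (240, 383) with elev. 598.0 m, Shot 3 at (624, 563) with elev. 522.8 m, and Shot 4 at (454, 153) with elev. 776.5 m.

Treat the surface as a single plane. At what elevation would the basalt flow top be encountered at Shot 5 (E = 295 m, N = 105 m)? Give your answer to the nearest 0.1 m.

Let the plane be z = a·E + b·N + c.
Shot 3−Shot 2: 384a + 180b = −75.2;  Shot 4−Shot 2: 214a − 230b = 178.5.
Solving gives a = 0.11695, b = −0.66727.
Then c = 598 − a·240 − b·383 = 825.50.
At (295, 105): z = 34.5 − 70.1 + 825.50 = 789.9 m.

789.9 m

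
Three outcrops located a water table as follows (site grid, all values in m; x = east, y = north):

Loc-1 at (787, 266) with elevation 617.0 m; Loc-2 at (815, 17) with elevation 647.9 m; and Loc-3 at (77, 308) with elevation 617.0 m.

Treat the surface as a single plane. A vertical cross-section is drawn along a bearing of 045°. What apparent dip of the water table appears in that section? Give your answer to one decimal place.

Two edge vectors: Loc-1→Loc-2 = (28, -249, 30.9), Loc-1→Loc-3 = (-710, 42, 0).
Normal n = (Loc-1→Loc-2) × (Loc-1→Loc-3) = (-1297.8, -21939, -175614).
So ∂z/∂x = −n_x/n_z = −0.00739 and ∂z/∂y = −n_y/n_z = −0.12493.
Unit vector along 045° is (sin 45°, cos 45°) = (0.7071, 0.7071).
Slope in that direction = a·(0.7071) + b·(0.7071) = −0.09356.
Apparent dip = arctan|0.09356| = 5.3° (true dip is 7.1°, so apparent ≤ true as expected).

5.3°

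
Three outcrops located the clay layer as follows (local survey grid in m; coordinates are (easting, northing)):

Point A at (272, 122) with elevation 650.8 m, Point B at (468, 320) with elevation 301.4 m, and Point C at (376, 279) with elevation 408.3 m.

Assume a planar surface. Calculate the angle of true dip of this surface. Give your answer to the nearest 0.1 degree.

52.2°

Let the plane be z = a·E + b·N + c.
Point B−Point A: 196a + 198b = −349.4;  Point C−Point A: 104a + 157b = −242.5.
Solving gives a = −0.67198, b = −1.09945.
Gradient magnitude |∇z| = √(a² + b²) = √(0.45156 + 1.20879) = 1.28855.
True dip = arctan(1.28855) = 52.2°, dipping toward NNE (azimuth ≈ 031°).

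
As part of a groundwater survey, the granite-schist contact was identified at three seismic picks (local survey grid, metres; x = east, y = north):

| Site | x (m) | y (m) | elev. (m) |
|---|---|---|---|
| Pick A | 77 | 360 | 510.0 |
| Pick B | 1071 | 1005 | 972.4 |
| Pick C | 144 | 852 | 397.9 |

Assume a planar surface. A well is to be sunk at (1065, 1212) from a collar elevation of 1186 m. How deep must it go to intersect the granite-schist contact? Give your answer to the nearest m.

284 m

Let the plane be z = a·x + b·y + c.
Pick B−Pick A: 994a + 645b = 462.4;  Pick C−Pick A: 67a + 492b = −112.1.
Solving gives a = 0.67246, b = −0.31942.
Then c = 510 − a·77 − b·360 = 573.21.
At (1065, 1212): z_contact = 716.2 − 387.1 + 573.21 = 902.2 m.
Depth below ground = 1186 − 902.2 = 284 m.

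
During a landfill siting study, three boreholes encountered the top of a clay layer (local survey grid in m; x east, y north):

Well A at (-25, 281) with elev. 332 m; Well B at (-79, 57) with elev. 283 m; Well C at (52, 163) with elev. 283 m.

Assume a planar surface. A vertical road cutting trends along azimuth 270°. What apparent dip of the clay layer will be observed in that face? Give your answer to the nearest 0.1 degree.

Let the plane be z = a·x + b·y + c.
Well B−Well A: −54a − 224b = −49;  Well C−Well A: 77a − 118b = −49.
Solving gives a = −0.21990, b = 0.27176.
Unit vector along 270° is (sin 270°, cos 270°) = (-1.0000, -0.0000).
Slope in that direction = a·(-1.0000) + b·(-0.0000) = 0.21990.
Apparent dip = arctan|0.21990| = 12.4° (true dip is 19.3°, so apparent ≤ true as expected).

12.4°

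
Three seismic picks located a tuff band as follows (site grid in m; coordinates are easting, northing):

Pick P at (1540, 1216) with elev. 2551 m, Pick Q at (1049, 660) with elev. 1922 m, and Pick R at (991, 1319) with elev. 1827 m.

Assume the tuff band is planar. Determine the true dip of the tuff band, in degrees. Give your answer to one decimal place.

52.7°

Let the plane be z = a·easting + b·northing + c.
Pick Q−Pick P: −491a − 556b = −629;  Pick R−Pick P: −549a + 103b = −724.
Solving gives a = 1.31340, b = −0.02856.
Gradient magnitude |∇z| = √(a² + b²) = √(1.72503 + 0.00082) = 1.31371.
True dip = arctan(1.31371) = 52.7°, dipping toward W (azimuth ≈ 271°).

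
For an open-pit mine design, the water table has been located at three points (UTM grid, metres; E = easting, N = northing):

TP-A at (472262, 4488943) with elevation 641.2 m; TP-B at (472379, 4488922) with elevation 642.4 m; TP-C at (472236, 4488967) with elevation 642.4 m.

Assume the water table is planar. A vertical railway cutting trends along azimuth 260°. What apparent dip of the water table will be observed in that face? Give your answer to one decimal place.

2.1°

Let the plane be z = a·E + b·N + c.
TP-B−TP-A: 117a − 21b = 1.2;  TP-C−TP-A: −26a + 24b = 1.2.
Solving gives a = 0.02387, b = 0.07586.
Unit vector along 260° is (sin 260°, cos 260°) = (-0.9848, -0.1736).
Slope in that direction = a·(-0.9848) + b·(-0.1736) = −0.03668.
Apparent dip = arctan|0.03668| = 2.1° (true dip is 4.5°, so apparent ≤ true as expected).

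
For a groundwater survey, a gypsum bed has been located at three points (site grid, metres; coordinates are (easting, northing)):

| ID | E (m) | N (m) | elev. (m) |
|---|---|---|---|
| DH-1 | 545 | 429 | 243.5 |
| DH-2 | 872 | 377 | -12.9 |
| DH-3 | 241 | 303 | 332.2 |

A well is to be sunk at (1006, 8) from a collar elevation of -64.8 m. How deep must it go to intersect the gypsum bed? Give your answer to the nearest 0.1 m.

351.6 m

Two edge vectors: DH-1→DH-2 = (327, -52, -256.4), DH-1→DH-3 = (-304, -126, 88.7).
Normal n = (DH-1→DH-2) × (DH-1→DH-3) = (-36918.8, 48940.7, -57010).
So ∂z/∂E = −n_x/n_z = −0.647585 and ∂z/∂N = −n_y/n_z = 0.858458.
Intercept c from DH-1: 243.5 + 352.93 − 368.28 = 228.16.
At (1006, 8): z_contact = −651.47 + 6.87 + 228.16 = -416.45 m.
Depth below ground = -64.8 − (-416.45) = 351.6 m.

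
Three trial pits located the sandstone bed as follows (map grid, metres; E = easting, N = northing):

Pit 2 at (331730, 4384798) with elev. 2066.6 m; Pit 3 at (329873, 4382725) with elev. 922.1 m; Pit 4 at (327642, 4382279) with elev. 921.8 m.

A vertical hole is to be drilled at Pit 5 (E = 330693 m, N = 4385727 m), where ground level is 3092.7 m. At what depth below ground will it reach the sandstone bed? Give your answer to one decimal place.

262.2 m

Let the plane be z = a·E + b·N + c.
Pit 3−Pit 2: −1857a − 2073b = −1144.5;  Pit 4−Pit 2: −4088a − 2519b = −1144.8.
Solving gives a = −0.134283199, b = 0.672389726.
Then c = 2066.6 − a·331730 − b·4384798 = −2901680.76.
At (330693, 4385727): z_contact = −44406.51 + 2948917.77 − 2901680.76 = 2830.50 m.
Depth below ground = 3092.7 − 2830.50 = 262.2 m.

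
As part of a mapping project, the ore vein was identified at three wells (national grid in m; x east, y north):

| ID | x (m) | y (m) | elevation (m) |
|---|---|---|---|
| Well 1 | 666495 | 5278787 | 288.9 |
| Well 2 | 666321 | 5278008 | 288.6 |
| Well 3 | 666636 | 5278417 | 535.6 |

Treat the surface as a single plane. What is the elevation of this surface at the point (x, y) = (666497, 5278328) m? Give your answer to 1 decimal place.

404.1 m

Two edge vectors: Well 1→Well 2 = (-174, -779, -0.3), Well 1→Well 3 = (141, -370, 246.7).
Normal n = (Well 1→Well 2) × (Well 1→Well 3) = (-192290.3, 42883.5, 174219).
So ∂z/∂x = −n_x/n_z = 1.103727492 and ∂z/∂y = −n_y/n_z = −0.246147091.
Intercept c from Well 1: 288.9 − 735628.86 + 1299358.06 = 564018.11.
At (666497, 5278328): z = 735631.1 − 1299245.1 + 564018.11 = 404.1 m.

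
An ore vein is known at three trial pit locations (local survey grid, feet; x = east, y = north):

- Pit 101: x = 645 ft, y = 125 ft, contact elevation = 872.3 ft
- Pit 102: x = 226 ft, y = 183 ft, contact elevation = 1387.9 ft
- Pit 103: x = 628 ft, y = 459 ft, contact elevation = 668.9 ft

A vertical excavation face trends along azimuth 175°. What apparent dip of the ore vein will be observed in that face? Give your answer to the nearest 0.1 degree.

Let the plane be z = a·x + b·y + c.
Pit 102−Pit 101: −419a + 58b = 515.6;  Pit 103−Pit 101: −17a + 334b = −203.4.
Solving gives a = −1.32418, b = −0.67638.
Unit vector along 175° is (sin 175°, cos 175°) = (0.0872, -0.9962).
Slope in that direction = a·(0.0872) + b·(-0.9962) = 0.55840.
Apparent dip = arctan|0.55840| = 29.2° (true dip is 56.1°, so apparent ≤ true as expected).

29.2°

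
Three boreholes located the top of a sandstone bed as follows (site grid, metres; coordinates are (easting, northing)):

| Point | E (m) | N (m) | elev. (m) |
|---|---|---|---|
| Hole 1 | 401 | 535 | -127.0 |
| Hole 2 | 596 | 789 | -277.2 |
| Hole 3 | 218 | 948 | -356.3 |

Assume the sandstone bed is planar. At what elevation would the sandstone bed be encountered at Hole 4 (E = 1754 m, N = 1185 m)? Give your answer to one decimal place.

Two edge vectors: Hole 1→Hole 2 = (195, 254, -150.2), Hole 1→Hole 3 = (-183, 413, -229.3).
Normal n = (Hole 1→Hole 2) × (Hole 1→Hole 3) = (3790.4, 72200.1, 127017).
So ∂z/∂E = −n_x/n_z = −0.029842 and ∂z/∂N = −n_y/n_z = −0.568429.
Intercept c from Hole 1: -127 + 11.97 + 304.11 = 189.08.
At (1754, 1185): z = −52.3 − 673.6 + 189.08 = -536.9 m.

-536.9 m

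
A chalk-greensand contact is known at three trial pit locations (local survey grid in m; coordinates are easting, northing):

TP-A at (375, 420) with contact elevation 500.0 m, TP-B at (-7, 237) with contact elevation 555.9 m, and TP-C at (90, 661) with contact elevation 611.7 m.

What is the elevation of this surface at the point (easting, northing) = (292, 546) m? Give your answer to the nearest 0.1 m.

542.9 m

Two edge vectors: TP-A→TP-B = (-382, -183, 55.9), TP-A→TP-C = (-285, 241, 111.7).
Normal n = (TP-A→TP-B) × (TP-A→TP-C) = (-33913, 26737.9, -144217).
So ∂z/∂easting = −n_x/n_z = −0.23515 and ∂z/∂northing = −n_y/n_z = 0.18540.
Intercept c from TP-A: 500 + 88.18 − 77.87 = 510.31.
At (292, 546): z = −68.7 + 101.2 + 510.31 = 542.9 m.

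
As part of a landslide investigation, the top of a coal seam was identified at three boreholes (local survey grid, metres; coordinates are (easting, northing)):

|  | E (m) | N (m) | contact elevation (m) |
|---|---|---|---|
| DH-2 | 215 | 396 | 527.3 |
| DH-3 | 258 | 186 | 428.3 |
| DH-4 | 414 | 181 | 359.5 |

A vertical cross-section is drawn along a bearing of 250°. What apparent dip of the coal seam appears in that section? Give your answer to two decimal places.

Two edge vectors: DH-2→DH-3 = (43, -210, -99), DH-2→DH-4 = (199, -215, -167.8).
Normal n = (DH-2→DH-3) × (DH-2→DH-4) = (13953, -12485.6, 32545).
So ∂z/∂E = −n_x/n_z = −0.42873 and ∂z/∂N = −n_y/n_z = 0.38364.
Unit vector along 250° is (sin 250°, cos 250°) = (-0.9397, -0.3420).
Slope in that direction = a·(-0.9397) + b·(-0.3420) = 0.27166.
Apparent dip = arctan|0.27166| = 15.20° (true dip is 29.9°, so apparent ≤ true as expected).

15.20°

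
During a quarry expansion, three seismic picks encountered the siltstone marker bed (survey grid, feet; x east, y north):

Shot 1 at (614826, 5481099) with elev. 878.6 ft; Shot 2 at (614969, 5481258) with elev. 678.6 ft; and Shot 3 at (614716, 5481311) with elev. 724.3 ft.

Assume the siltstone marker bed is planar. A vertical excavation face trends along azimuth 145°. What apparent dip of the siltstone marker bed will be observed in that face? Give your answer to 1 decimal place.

Two edge vectors: Shot 1→Shot 2 = (143, 159, -200), Shot 1→Shot 3 = (-110, 212, -154.3).
Normal n = (Shot 1→Shot 2) × (Shot 1→Shot 3) = (17866.3, 44064.9, 47806).
So ∂z/∂x = −n_x/n_z = −0.37373 and ∂z/∂y = −n_y/n_z = −0.92174.
Unit vector along 145° is (sin 145°, cos 145°) = (0.5736, -0.8192).
Slope in that direction = a·(0.5736) + b·(-0.8192) = 0.54069.
Apparent dip = arctan|0.54069| = 28.4° (true dip is 44.8°, so apparent ≤ true as expected).

28.4°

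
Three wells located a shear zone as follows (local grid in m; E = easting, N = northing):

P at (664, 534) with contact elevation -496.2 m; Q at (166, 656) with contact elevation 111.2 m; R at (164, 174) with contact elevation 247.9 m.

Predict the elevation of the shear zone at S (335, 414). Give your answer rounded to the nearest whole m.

Two edge vectors: P→Q = (-498, 122, 607.4), P→R = (-500, -360, 744.1).
Normal n = (P→Q) × (P→R) = (309444.2, 66861.8, 240280).
So ∂z/∂E = −n_x/n_z = −1.28785 and ∂z/∂N = −n_y/n_z = −0.27827.
Intercept c from P: -496.2 + 855.13 + 148.59 = 507.53.
At (335, 414): z = −431.4 − 115.2 + 507.53 = -39.1 m.

-39 m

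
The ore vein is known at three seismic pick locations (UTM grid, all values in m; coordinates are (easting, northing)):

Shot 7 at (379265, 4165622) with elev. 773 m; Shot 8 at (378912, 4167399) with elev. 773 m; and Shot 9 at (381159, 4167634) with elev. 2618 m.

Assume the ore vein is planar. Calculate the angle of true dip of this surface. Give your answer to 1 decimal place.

39.4°

Let the plane be z = a·E + b·N + c.
Shot 8−Shot 7: −353a + 1777b = 0;  Shot 9−Shot 7: 1894a + 2012b = 1845.
Solving gives a = 0.80438, b = 0.15979.
Gradient magnitude |∇z| = √(a² + b²) = √(0.64703 + 0.02553) = 0.82010.
True dip = arctan(0.82010) = 39.4°, dipping toward W (azimuth ≈ 259°).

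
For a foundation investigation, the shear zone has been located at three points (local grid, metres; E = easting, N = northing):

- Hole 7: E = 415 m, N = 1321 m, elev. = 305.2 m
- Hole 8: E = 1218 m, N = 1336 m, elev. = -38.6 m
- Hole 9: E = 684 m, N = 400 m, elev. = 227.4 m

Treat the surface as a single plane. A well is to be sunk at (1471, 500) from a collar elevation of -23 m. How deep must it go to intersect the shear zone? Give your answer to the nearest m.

Let the plane be z = a·E + b·N + c.
Hole 8−Hole 7: 803a + 15b = −343.8;  Hole 9−Hole 7: 269a − 921b = −77.8.
Solving gives a = −0.42739, b = −0.04036.
Then c = 305.2 − a·415 − b·1321 = 535.88.
At (1471, 500): z_contact = −628.7 − 20.2 + 535.88 = -113.0 m.
Depth below ground = -23 − (-113.0) = 90 m.

90 m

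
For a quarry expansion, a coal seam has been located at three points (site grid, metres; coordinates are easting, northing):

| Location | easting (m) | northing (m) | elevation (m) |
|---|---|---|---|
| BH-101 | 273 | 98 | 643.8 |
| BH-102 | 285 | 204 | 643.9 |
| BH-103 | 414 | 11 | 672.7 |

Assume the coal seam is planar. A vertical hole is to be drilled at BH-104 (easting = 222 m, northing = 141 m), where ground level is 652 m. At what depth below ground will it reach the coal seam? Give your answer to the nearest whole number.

Let the plane be z = a·easting + b·northing + c.
BH-102−BH-101: 12a + 106b = 0.1;  BH-103−BH-101: 141a − 87b = 28.9.
Solving gives a = 0.19213, b = −0.02081.
Then c = 643.8 − a·273 − b·98 = 593.39.
At (222, 141): z_contact = 42.7 − 2.9 + 593.39 = 633.1 m.
Depth below ground = 652 − 633.1 = 19 m.

19 m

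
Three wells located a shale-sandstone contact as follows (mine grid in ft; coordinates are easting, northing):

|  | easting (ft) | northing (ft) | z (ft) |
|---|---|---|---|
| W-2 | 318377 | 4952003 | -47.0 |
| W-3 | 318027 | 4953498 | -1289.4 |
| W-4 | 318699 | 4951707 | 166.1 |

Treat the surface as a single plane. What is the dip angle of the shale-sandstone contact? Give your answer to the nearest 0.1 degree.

41.1°

Let the plane be z = a·easting + b·northing + c.
W-3−W-2: −350a + 1495b = −1242.4;  W-4−W-2: 322a − 296b = 213.1.
Solving gives a = −0.13014, b = −0.86150.
Gradient magnitude |∇z| = √(a² + b²) = √(0.01694 + 0.74219) = 0.87128.
True dip = arctan(0.87128) = 41.1°, dipping toward N (azimuth ≈ 009°).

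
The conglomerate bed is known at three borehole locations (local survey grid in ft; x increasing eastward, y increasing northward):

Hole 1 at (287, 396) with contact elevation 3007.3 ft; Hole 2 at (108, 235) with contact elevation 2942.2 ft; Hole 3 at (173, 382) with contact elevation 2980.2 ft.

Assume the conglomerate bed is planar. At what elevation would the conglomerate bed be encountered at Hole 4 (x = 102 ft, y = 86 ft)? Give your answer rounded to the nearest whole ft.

Let the plane be z = a·x + b·y + c.
Hole 2−Hole 1: −179a − 161b = −65.1;  Hole 3−Hole 1: −114a − 14b = −27.1.
Solving gives a = 0.21780, b = 0.16220.
Then c = 3007.3 − a·287 − b·396 = 2880.56.
At (102, 86): z = 22.2 + 13.9 + 2880.56 = 2916.7 ft.

2917 ft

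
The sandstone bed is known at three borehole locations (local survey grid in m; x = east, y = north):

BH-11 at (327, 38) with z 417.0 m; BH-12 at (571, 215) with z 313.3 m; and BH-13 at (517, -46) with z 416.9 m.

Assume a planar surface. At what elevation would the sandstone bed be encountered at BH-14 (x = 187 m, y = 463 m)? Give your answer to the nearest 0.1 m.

285.1 m

Let the plane be z = a·x + b·y + c.
BH-12−BH-11: 244a + 177b = −103.7;  BH-13−BH-11: 190a − 84b = −0.1.
Solving gives a = −0.16126, b = −0.36357.
Then c = 417 − a·327 − b·38 = 483.55.
At (187, 463): z = −30.2 − 168.3 + 483.55 = 285.1 m.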